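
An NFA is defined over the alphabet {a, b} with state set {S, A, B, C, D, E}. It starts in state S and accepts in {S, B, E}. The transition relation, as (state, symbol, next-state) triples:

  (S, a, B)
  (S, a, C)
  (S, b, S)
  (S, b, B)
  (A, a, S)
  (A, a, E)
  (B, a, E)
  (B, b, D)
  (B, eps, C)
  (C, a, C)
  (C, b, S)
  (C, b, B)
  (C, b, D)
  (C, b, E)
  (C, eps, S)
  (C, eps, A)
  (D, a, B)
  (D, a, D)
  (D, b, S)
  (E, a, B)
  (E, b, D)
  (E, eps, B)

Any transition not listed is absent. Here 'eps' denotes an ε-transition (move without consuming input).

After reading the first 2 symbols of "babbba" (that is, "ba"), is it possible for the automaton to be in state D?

No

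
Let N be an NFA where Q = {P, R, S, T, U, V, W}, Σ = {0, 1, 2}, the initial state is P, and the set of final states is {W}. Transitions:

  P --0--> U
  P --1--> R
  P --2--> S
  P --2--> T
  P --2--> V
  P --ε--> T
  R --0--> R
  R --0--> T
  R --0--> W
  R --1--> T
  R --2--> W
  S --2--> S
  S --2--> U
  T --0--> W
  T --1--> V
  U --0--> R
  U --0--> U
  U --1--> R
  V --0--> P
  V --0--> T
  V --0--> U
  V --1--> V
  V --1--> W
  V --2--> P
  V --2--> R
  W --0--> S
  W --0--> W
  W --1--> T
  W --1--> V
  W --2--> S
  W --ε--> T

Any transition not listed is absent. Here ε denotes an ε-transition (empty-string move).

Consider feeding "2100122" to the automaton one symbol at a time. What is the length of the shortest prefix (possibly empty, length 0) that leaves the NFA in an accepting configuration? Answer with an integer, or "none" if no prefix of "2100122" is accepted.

2

Start: ε-closure({P}) = {P, T}.
Read '2': {P, T} → {S, T, V}.
Read '1': {S, T, V} → {T, V, W}.
None of the earlier sets intersect F, but {T, V, W} does.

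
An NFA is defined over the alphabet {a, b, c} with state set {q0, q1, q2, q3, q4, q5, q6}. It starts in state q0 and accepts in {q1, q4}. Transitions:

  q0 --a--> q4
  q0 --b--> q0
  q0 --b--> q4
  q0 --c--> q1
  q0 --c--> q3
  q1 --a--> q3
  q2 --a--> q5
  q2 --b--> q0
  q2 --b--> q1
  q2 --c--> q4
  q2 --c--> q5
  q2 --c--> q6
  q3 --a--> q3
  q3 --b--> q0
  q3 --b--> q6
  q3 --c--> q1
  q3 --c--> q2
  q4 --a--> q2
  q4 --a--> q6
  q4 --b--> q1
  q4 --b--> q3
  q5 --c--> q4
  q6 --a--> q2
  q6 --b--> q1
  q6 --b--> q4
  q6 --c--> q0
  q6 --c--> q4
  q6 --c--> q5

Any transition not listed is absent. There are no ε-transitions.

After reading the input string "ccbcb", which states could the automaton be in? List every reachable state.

{q0, q6}

Start in {q0}.
Read 'c': {q0} → {q1, q3}.
Read 'c': {q1, q3} → {q1, q2}.
Read 'b': {q1, q2} → {q0, q1}.
Read 'c': {q0, q1} → {q1, q3}.
Read 'b': {q1, q3} → {q0, q6}.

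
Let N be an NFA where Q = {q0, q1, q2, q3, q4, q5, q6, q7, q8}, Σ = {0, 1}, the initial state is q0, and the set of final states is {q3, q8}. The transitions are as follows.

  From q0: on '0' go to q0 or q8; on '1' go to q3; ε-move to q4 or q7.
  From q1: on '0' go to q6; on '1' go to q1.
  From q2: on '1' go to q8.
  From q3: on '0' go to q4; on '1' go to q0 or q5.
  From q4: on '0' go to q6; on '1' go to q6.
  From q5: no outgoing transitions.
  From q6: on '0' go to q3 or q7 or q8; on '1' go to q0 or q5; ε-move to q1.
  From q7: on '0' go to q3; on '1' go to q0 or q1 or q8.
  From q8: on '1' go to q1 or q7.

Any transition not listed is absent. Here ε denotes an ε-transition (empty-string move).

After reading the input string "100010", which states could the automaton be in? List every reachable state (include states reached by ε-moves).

Start: ε-closure({q0}) = {q0, q4, q7}.
Read '1': {q0, q4, q7} → {q0, q1, q3, q4, q6, q7, q8}.
Read '0': {q0, q1, q3, q4, q6, q7, q8} → {q0, q1, q3, q4, q6, q7, q8}.
Read '0': {q0, q1, q3, q4, q6, q7, q8} → {q0, q1, q3, q4, q6, q7, q8}.
Read '0': {q0, q1, q3, q4, q6, q7, q8} → {q0, q1, q3, q4, q6, q7, q8}.
Read '1': {q0, q1, q3, q4, q6, q7, q8} → {q0, q1, q3, q4, q5, q6, q7, q8}.
Read '0': {q0, q1, q3, q4, q5, q6, q7, q8} → {q0, q1, q3, q4, q6, q7, q8}.

{q0, q1, q3, q4, q6, q7, q8}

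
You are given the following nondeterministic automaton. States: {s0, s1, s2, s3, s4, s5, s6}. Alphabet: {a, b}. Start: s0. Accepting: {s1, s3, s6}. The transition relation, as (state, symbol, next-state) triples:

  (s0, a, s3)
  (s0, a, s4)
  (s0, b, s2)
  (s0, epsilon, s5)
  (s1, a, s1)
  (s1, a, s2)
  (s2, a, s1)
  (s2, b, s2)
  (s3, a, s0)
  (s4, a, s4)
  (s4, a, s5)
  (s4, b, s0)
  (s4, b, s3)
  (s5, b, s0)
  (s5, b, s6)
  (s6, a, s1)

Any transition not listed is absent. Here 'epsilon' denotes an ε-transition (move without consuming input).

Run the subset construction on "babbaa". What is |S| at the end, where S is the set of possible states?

5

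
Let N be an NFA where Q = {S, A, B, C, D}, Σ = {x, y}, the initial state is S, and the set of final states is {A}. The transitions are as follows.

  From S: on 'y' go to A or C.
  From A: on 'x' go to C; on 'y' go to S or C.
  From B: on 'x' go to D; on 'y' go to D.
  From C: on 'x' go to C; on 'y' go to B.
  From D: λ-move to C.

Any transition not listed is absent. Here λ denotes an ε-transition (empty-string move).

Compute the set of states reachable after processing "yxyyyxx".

Start in {S}.
Read 'y': S→{A, C}; now {A, C}.
Read 'x': A→{C}, C→{C}; now {C}.
Read 'y': C→{B}; now {B}.
Read 'y': B→{D}; union {D}; ε-closure = {C, D}.
Read 'y': C→{B}, D→∅; now {B}.
Read 'x': B→{D}; union {D}; ε-closure = {C, D}.
Read 'x': C→{C}, D→∅; now {C}.

{C}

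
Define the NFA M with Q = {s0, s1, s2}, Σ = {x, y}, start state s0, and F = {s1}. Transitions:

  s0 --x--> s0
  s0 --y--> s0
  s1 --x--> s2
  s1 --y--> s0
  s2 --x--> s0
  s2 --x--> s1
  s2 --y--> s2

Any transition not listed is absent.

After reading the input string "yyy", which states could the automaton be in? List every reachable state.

{s0}

Start in {s0}.
Read 'y': s0→{s0}; now {s0}.
Read 'y': s0→{s0}; now {s0}.
Read 'y': s0→{s0}; now {s0}.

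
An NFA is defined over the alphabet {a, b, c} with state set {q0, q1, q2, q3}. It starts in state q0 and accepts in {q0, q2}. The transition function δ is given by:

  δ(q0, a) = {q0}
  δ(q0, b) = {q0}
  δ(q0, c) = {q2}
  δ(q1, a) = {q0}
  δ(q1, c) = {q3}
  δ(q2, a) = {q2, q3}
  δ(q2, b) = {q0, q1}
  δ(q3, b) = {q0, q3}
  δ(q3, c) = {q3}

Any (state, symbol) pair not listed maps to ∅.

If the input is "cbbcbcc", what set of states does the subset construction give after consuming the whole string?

Start in {q0}.
Read 'c': {q0} → {q2}.
Read 'b': {q2} → {q0, q1}.
Read 'b': {q0, q1} → {q0}.
Read 'c': {q0} → {q2}.
Read 'b': {q2} → {q0, q1}.
Read 'c': {q0, q1} → {q2, q3}.
Read 'c': {q2, q3} → {q3}.

{q3}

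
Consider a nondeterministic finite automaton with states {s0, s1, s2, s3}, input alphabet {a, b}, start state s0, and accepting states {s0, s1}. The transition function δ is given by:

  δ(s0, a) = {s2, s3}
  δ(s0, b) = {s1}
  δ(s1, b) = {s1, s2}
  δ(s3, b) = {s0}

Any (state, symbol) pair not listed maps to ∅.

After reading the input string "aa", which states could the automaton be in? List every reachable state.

∅

Start in {s0}.
Read 'a': {s0} → {s2, s3}.
Read 'a': {s2, s3} → ∅.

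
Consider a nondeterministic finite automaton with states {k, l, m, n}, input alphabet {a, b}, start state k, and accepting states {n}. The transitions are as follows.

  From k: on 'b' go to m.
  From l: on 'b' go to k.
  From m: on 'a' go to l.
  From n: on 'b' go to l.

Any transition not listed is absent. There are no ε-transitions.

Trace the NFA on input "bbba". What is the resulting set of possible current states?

∅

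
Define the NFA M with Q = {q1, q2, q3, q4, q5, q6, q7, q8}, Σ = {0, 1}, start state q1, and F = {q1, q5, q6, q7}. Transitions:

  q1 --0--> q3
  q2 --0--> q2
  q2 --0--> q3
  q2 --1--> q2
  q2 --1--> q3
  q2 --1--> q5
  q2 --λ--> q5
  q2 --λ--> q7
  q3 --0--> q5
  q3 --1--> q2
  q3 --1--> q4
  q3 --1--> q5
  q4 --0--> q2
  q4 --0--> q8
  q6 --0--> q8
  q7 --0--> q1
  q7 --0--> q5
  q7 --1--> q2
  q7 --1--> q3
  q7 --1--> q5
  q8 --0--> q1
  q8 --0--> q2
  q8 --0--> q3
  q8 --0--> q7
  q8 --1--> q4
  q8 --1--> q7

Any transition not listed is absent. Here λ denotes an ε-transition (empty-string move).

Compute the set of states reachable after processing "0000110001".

∅

Start in {q1}.
Read '0': {q1} → {q3}.
Read '0': {q3} → {q5}.
Read '0': {q5} → ∅.
The set is empty and remains empty for the remaining 7 symbols.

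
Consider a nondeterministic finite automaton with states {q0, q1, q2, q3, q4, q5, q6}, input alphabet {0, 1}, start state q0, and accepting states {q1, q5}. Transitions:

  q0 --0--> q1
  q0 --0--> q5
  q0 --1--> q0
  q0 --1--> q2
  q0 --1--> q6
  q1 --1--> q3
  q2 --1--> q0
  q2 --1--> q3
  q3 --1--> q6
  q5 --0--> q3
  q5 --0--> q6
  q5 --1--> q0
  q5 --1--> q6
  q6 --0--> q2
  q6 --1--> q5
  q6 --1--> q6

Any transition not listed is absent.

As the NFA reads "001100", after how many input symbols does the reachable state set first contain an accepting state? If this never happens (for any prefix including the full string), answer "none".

Start in {q0}.
Read '0': q0→{q1, q5}; now {q1, q5}.
None of the earlier sets intersect F, but {q1, q5} does.

1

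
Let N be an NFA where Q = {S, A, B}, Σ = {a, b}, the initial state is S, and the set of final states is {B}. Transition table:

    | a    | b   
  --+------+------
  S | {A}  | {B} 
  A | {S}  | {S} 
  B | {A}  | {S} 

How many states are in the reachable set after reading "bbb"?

Start in {S}.
Read 'b': S→{B}; now {B}.
Read 'b': B→{S}; now {S}.
Read 'b': S→{B}; now {B}.
That set has 1 state.

1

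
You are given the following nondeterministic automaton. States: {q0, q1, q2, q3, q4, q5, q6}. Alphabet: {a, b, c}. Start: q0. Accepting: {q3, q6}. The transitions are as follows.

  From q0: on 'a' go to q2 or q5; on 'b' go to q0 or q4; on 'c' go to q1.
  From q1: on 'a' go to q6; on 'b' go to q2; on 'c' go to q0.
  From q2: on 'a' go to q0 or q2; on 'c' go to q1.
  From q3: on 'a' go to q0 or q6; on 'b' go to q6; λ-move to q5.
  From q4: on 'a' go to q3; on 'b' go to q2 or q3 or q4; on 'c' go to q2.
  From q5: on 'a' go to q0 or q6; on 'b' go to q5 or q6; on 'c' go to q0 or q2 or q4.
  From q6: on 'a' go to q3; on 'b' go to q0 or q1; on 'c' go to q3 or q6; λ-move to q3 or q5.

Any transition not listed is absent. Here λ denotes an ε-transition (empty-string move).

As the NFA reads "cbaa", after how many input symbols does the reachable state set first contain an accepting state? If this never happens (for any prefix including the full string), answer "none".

Start in {q0}.
Read 'c': q0→{q1}; now {q1}.
Read 'b': q1→{q2}; now {q2}.
Read 'a': q2→{q0, q2}; now {q0, q2}.
Read 'a': q0→{q2, q5}, q2→{q0, q2}; now {q0, q2, q5}.
No reachable set along the way intersects F.

none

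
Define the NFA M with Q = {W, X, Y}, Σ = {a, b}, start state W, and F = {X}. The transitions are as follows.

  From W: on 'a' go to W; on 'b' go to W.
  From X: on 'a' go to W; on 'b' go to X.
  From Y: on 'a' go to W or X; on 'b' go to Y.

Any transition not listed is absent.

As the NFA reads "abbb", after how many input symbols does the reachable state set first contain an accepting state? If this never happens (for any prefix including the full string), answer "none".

none

Start in {W}.
Read 'a': W→{W}; now {W}.
Read 'b': W→{W}; now {W}.
Read 'b': W→{W}; now {W}.
Read 'b': W→{W}; now {W}.
No reachable set along the way intersects F.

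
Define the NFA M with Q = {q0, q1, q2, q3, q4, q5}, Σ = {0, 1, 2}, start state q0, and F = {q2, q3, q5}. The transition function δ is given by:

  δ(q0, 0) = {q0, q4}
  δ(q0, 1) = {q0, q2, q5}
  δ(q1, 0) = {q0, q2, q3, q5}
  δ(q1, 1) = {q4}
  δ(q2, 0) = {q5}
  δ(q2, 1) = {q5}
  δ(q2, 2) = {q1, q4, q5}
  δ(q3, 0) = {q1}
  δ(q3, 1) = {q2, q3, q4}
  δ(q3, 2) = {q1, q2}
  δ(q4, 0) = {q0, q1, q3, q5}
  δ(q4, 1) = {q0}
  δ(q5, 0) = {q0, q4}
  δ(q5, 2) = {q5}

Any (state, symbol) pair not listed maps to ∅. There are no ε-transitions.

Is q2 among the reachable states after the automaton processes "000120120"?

Yes

Start in {q0}.
Read '0': {q0} → {q0, q4}.
Read '0': {q0, q4} → {q0, q1, q3, q4, q5}.
Read '0': {q0, q1, q3, q4, q5} → {q0, q1, q2, q3, q4, q5}.
Read '1': {q0, q1, q2, q3, q4, q5} → {q0, q2, q3, q4, q5}.
Read '2': {q0, q2, q3, q4, q5} → {q1, q2, q4, q5}.
Read '0': {q1, q2, q4, q5} → {q0, q1, q2, q3, q4, q5}.
Read '1': {q0, q1, q2, q3, q4, q5} → {q0, q2, q3, q4, q5}.
Read '2': {q0, q2, q3, q4, q5} → {q1, q2, q4, q5}.
Read '0': {q1, q2, q4, q5} → {q0, q1, q2, q3, q4, q5}.
State q2 is in {q0, q1, q2, q3, q4, q5}.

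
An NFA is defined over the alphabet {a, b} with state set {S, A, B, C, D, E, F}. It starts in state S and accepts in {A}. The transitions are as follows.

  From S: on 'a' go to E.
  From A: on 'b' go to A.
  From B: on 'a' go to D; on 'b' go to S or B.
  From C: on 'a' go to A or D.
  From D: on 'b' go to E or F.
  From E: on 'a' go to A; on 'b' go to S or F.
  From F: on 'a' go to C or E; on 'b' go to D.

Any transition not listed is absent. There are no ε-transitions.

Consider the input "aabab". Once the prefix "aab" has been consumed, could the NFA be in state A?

Start in {S}.
Read 'a': {S} → {E}.
Read 'a': {E} → {A}.
Read 'b': {A} → {A}.
State A is in {A}.

Yes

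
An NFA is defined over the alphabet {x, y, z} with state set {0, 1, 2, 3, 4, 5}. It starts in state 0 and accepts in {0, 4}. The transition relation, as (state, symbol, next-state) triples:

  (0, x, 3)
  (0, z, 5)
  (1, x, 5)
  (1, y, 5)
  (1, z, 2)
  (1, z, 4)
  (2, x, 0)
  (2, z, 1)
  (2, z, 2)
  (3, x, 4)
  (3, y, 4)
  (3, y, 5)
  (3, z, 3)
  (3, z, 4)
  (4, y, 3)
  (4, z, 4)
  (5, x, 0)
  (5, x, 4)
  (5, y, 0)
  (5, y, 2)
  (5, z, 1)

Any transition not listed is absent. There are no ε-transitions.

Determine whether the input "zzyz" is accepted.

No

Start in {0}.
Read 'z': 0→{5}; now {5}.
Read 'z': 5→{1}; now {1}.
Read 'y': 1→{5}; now {5}.
Read 'z': 5→{1}; now {1}.
The final set {1} contains no accepting state.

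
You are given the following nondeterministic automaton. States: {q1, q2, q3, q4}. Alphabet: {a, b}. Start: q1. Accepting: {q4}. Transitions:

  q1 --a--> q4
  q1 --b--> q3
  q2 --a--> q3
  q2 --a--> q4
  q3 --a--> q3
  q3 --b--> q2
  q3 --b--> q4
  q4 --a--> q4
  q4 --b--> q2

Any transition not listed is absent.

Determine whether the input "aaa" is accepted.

Yes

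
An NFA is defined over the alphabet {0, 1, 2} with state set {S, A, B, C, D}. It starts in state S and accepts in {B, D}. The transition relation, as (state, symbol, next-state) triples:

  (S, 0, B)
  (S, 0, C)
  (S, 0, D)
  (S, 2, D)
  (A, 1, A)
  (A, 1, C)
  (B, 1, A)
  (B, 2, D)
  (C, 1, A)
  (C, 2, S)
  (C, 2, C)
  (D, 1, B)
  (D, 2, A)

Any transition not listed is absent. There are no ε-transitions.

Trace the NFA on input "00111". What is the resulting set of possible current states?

Start in {S}.
Read '0': S→{B, C, D}; now {B, C, D}.
Read '0': B→∅, C→∅, D→∅; now ∅.
The set is empty and remains empty for the remaining 3 symbols.

∅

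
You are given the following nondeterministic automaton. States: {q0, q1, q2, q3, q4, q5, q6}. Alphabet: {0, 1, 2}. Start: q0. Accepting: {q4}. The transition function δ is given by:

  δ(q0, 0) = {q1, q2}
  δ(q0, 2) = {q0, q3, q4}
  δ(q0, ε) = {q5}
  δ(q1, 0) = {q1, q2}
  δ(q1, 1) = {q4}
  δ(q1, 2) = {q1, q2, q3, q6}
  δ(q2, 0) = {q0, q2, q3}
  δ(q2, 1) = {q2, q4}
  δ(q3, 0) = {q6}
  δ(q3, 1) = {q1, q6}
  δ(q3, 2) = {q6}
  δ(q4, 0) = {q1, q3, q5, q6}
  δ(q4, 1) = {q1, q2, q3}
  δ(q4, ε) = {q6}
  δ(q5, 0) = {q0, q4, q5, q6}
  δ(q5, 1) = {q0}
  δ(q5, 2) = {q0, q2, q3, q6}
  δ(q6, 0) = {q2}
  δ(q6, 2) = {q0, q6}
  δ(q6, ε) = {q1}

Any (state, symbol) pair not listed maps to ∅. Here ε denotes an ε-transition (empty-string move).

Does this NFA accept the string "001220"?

Yes

Start: ε-closure({q0}) = {q0, q5}.
Read '0': q0→{q1, q2}, q5→{q0, q4, q5, q6}; now {q0, q1, q2, q4, q5, q6}.
Read '0': q0→{q1, q2}, q1→{q1, q2}, q2→{q0, q2, q3}, q4→{q1, q3, q5, q6}, q5→{q0, q4, q5, q6}, q6→{q2}; now {q0, q1, q2, q3, q4, q5, q6}.
Read '1': q0→∅, q1→{q4}, q2→{q2, q4}, q3→{q1, q6}, q4→{q1, q2, q3}, q5→{q0}, q6→∅; union {q0, q1, q2, q3, q4, q6}; ε-closure = {q0, q1, q2, q3, q4, q5, q6}.
Read '2': q0→{q0, q3, q4}, q1→{q1, q2, q3, q6}, q2→∅, q3→{q6}, q4→∅, q5→{q0, q2, q3, q6}, q6→{q0, q6}; union {q0, q1, q2, q3, q4, q6}; ε-closure = {q0, q1, q2, q3, q4, q5, q6}.
Read '2': q0→{q0, q3, q4}, q1→{q1, q2, q3, q6}, q2→∅, q3→{q6}, q4→∅, q5→{q0, q2, q3, q6}, q6→{q0, q6}; union {q0, q1, q2, q3, q4, q6}; ε-closure = {q0, q1, q2, q3, q4, q5, q6}.
Read '0': q0→{q1, q2}, q1→{q1, q2}, q2→{q0, q2, q3}, q3→{q6}, q4→{q1, q3, q5, q6}, q5→{q0, q4, q5, q6}, q6→{q2}; now {q0, q1, q2, q3, q4, q5, q6}.
The final set {q0, q1, q2, q3, q4, q5, q6} contains the accepting state q4.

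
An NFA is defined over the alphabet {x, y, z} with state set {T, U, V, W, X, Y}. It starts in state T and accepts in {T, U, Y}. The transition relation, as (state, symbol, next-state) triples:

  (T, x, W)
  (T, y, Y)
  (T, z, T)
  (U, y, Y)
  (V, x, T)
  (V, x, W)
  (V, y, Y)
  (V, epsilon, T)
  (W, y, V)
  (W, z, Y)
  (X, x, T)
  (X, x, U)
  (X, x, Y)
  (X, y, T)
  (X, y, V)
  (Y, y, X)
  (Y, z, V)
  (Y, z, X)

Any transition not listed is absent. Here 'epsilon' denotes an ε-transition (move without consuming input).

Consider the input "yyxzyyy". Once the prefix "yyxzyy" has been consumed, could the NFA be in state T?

Start in {T}.
Read 'y': {T} → {Y}.
Read 'y': {Y} → {X}.
Read 'x': {X} → {T, U, Y}.
Read 'z': {T, U, Y} → {T, V, X}.
Read 'y': {T, V, X} → {T, V, Y}.
Read 'y': {T, V, Y} → {X, Y}.
State T is not in {X, Y}.

No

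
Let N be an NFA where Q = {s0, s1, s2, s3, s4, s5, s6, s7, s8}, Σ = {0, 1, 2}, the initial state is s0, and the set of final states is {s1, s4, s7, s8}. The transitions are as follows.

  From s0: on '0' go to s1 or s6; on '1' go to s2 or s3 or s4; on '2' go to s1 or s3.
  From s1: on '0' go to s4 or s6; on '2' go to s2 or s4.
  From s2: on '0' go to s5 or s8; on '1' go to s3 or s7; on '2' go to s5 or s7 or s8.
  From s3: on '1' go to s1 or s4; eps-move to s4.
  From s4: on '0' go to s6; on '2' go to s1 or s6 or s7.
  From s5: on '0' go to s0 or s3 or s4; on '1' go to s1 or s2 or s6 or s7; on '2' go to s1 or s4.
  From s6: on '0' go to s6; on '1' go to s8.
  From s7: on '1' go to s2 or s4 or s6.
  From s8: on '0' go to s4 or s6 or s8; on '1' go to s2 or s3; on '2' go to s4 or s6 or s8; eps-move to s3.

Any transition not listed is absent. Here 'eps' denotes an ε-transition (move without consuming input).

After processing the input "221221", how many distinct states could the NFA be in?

7

Start in {s0}.
Read '2': s0→{s1, s3}; union {s1, s3}; ε-closure = {s1, s3, s4}.
Read '2': s1→{s2, s4}, s3→∅, s4→{s1, s6, s7}; now {s1, s2, s4, s6, s7}.
Read '1': s1→∅, s2→{s3, s7}, s4→∅, s6→{s8}, s7→{s2, s4, s6}; now {s2, s3, s4, s6, s7, s8}.
Read '2': s2→{s5, s7, s8}, s3→∅, s4→{s1, s6, s7}, s6→∅, s7→∅, s8→{s4, s6, s8}; union {s1, s4, s5, s6, s7, s8}; ε-closure = {s1, s3, s4, s5, s6, s7, s8}.
Read '2': s1→{s2, s4}, s3→∅, s4→{s1, s6, s7}, s5→{s1, s4}, s6→∅, s7→∅, s8→{s4, s6, s8}; union {s1, s2, s4, s6, s7, s8}; ε-closure = {s1, s2, s3, s4, s6, s7, s8}.
Read '1': s1→∅, s2→{s3, s7}, s3→{s1, s4}, s4→∅, s6→{s8}, s7→{s2, s4, s6}, s8→{s2, s3}; now {s1, s2, s3, s4, s6, s7, s8}.
That set has 7 states.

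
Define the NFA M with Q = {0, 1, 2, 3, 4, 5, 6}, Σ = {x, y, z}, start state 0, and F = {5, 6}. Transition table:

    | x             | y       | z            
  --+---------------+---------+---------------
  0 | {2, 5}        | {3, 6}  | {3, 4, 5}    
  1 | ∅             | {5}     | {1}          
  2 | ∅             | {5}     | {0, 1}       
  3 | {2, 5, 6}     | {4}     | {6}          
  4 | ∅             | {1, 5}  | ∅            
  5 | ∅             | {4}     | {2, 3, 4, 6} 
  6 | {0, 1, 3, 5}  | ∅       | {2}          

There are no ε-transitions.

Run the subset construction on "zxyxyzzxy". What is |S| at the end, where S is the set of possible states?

0

Start in {0}.
Read 'z': {0} → {3, 4, 5}.
Read 'x': {3, 4, 5} → {2, 5, 6}.
Read 'y': {2, 5, 6} → {4, 5}.
Read 'x': {4, 5} → ∅.
The set is empty and remains empty for the remaining 5 symbols.
That set has 0 states.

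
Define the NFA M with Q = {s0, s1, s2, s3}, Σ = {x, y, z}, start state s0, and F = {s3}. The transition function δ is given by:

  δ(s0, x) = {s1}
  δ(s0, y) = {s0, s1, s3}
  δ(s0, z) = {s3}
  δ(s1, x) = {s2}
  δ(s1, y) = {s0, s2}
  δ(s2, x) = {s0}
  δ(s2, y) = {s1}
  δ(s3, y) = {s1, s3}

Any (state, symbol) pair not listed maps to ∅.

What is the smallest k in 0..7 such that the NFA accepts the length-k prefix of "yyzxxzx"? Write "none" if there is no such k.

Start in {s0}.
Read 'y': s0→{s0, s1, s3}; now {s0, s1, s3}.
None of the earlier sets intersect F, but {s0, s1, s3} does.

1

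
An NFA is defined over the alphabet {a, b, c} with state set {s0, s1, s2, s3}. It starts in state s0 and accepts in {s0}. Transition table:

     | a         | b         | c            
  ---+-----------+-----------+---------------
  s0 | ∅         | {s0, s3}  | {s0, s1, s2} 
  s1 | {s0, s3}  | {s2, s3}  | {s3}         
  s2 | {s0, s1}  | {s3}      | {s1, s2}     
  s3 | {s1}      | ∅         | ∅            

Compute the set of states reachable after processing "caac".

{s0, s1, s2, s3}

Start in {s0}.
Read 'c': s0→{s0, s1, s2}; now {s0, s1, s2}.
Read 'a': s0→∅, s1→{s0, s3}, s2→{s0, s1}; now {s0, s1, s3}.
Read 'a': s0→∅, s1→{s0, s3}, s3→{s1}; now {s0, s1, s3}.
Read 'c': s0→{s0, s1, s2}, s1→{s3}, s3→∅; now {s0, s1, s2, s3}.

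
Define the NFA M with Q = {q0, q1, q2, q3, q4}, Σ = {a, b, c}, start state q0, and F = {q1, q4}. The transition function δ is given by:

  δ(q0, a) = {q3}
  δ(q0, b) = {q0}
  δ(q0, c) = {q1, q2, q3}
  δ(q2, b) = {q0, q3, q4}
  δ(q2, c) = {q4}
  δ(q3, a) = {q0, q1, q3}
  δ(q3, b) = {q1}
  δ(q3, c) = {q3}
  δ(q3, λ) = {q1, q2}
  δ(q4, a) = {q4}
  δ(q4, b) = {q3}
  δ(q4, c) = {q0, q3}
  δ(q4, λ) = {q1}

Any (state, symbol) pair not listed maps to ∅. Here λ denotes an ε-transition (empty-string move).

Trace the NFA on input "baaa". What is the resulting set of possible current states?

{q0, q1, q2, q3}

Start in {q0}.
Read 'b': q0→{q0}; now {q0}.
Read 'a': q0→{q3}; union {q3}; ε-closure = {q1, q2, q3}.
Read 'a': q1→∅, q2→∅, q3→{q0, q1, q3}; union {q0, q1, q3}; ε-closure = {q0, q1, q2, q3}.
Read 'a': q0→{q3}, q1→∅, q2→∅, q3→{q0, q1, q3}; union {q0, q1, q3}; ε-closure = {q0, q1, q2, q3}.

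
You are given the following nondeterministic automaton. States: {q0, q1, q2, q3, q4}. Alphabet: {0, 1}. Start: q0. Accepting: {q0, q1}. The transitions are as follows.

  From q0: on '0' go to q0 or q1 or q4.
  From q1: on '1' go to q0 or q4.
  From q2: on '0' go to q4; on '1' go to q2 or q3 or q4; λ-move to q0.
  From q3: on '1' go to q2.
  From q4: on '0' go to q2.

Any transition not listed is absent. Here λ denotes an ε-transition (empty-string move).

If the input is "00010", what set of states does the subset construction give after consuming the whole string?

Start in {q0}.
Read '0': q0→{q0, q1, q4}; now {q0, q1, q4}.
Read '0': q0→{q0, q1, q4}, q1→∅, q4→{q2}; now {q0, q1, q2, q4}.
Read '0': q0→{q0, q1, q4}, q1→∅, q2→{q4}, q4→{q2}; now {q0, q1, q2, q4}.
Read '1': q0→∅, q1→{q0, q4}, q2→{q2, q3, q4}, q4→∅; now {q0, q2, q3, q4}.
Read '0': q0→{q0, q1, q4}, q2→{q4}, q3→∅, q4→{q2}; now {q0, q1, q2, q4}.

{q0, q1, q2, q4}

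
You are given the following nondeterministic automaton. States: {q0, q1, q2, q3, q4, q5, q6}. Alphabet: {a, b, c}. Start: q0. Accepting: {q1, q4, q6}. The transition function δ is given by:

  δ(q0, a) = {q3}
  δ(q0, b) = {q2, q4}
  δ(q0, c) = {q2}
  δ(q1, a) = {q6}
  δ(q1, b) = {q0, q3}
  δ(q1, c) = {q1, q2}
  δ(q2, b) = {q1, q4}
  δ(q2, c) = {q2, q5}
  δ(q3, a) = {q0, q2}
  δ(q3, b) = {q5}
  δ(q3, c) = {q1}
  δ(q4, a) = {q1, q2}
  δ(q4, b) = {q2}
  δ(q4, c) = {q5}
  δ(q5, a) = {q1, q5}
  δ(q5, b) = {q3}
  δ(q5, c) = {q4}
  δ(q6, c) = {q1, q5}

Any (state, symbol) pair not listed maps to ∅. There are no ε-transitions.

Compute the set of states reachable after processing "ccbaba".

Start in {q0}.
Read 'c': q0→{q2}; now {q2}.
Read 'c': q2→{q2, q5}; now {q2, q5}.
Read 'b': q2→{q1, q4}, q5→{q3}; now {q1, q3, q4}.
Read 'a': q1→{q6}, q3→{q0, q2}, q4→{q1, q2}; now {q0, q1, q2, q6}.
Read 'b': q0→{q2, q4}, q1→{q0, q3}, q2→{q1, q4}, q6→∅; now {q0, q1, q2, q3, q4}.
Read 'a': q0→{q3}, q1→{q6}, q2→∅, q3→{q0, q2}, q4→{q1, q2}; now {q0, q1, q2, q3, q6}.

{q0, q1, q2, q3, q6}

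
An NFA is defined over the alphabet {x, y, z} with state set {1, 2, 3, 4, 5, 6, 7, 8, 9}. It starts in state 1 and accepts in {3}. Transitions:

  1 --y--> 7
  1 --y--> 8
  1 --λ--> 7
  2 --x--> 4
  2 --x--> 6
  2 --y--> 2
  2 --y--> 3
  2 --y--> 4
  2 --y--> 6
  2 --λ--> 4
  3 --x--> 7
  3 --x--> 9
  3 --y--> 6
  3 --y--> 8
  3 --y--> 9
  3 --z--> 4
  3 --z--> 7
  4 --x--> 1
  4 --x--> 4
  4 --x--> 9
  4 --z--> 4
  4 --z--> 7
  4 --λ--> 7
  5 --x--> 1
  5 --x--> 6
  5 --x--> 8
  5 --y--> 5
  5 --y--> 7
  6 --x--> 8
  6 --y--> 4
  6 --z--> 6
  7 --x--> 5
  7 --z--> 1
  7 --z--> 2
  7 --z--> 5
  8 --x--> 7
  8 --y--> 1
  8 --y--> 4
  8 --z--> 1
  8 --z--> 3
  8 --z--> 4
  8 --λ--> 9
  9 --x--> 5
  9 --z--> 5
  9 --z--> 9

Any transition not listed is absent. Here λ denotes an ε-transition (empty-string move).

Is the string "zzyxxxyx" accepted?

No

Start: ε-closure({1}) = {1, 7}.
Read 'z': {1, 7} → {1, 2, 4, 5, 7}.
Read 'z': {1, 2, 4, 5, 7} → {1, 2, 4, 5, 7}.
Read 'y': {1, 2, 4, 5, 7} → {2, 3, 4, 5, 6, 7, 8, 9}.
Read 'x': {2, 3, 4, 5, 6, 7, 8, 9} → {1, 4, 5, 6, 7, 8, 9}.
Read 'x': {1, 4, 5, 6, 7, 8, 9} → {1, 4, 5, 6, 7, 8, 9}.
Read 'x': {1, 4, 5, 6, 7, 8, 9} → {1, 4, 5, 6, 7, 8, 9}.
Read 'y': {1, 4, 5, 6, 7, 8, 9} → {1, 4, 5, 7, 8, 9}.
Read 'x': {1, 4, 5, 7, 8, 9} → {1, 4, 5, 6, 7, 8, 9}.
The final set {1, 4, 5, 6, 7, 8, 9} contains no accepting state.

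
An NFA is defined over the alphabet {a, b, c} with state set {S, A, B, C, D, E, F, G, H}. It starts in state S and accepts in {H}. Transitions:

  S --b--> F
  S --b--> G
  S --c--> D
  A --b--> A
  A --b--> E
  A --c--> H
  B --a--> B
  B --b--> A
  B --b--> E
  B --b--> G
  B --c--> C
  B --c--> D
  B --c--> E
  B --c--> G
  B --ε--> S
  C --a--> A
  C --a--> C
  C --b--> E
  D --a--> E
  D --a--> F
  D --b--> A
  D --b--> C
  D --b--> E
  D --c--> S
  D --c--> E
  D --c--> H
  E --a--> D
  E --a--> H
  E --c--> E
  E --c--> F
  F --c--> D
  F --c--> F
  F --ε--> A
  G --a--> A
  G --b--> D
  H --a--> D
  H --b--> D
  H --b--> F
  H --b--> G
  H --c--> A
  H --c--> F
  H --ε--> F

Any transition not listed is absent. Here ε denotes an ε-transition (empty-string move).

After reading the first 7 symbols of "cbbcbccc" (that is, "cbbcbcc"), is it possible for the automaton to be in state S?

Yes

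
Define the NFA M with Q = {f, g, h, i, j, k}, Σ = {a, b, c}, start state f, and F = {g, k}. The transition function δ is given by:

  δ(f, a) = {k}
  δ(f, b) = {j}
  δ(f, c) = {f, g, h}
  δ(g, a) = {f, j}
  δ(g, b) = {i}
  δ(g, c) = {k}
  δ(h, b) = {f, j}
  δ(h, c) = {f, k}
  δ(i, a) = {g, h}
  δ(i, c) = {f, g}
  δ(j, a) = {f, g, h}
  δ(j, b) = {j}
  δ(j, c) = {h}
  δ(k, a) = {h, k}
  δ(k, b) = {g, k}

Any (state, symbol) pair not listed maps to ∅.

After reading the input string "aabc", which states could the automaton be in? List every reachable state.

{f, g, h, k}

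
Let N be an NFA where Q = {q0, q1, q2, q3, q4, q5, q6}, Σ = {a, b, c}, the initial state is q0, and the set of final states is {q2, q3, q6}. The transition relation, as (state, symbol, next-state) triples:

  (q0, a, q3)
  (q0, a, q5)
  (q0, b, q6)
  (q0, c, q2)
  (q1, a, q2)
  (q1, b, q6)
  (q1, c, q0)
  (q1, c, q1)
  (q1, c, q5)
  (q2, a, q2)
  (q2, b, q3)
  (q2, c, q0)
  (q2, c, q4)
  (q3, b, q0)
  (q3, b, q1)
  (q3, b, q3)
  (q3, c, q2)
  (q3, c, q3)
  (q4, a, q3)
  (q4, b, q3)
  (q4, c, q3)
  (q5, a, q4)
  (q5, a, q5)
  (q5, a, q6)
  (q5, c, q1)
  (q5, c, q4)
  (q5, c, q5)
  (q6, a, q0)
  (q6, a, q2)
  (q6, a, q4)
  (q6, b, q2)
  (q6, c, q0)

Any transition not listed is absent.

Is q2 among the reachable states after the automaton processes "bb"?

Start in {q0}.
Read 'b': {q0} → {q6}.
Read 'b': {q6} → {q2}.
State q2 is in {q2}.

Yes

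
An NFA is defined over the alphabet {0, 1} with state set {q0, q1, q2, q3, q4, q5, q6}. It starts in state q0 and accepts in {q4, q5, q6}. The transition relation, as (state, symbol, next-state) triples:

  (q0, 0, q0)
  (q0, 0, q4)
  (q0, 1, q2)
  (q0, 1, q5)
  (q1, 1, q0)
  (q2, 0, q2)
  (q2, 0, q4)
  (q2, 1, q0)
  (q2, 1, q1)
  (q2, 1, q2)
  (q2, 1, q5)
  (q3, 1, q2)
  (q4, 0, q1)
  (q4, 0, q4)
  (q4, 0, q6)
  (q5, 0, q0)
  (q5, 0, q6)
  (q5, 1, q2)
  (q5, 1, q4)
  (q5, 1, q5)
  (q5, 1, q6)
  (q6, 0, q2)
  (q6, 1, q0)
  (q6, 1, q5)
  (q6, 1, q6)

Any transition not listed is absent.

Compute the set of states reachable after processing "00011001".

{q0, q1, q2, q5, q6}

Start in {q0}.
Read '0': {q0} → {q0, q4}.
Read '0': {q0, q4} → {q0, q1, q4, q6}.
Read '0': {q0, q1, q4, q6} → {q0, q1, q2, q4, q6}.
Read '1': {q0, q1, q2, q4, q6} → {q0, q1, q2, q5, q6}.
Read '1': {q0, q1, q2, q5, q6} → {q0, q1, q2, q4, q5, q6}.
Read '0': {q0, q1, q2, q4, q5, q6} → {q0, q1, q2, q4, q6}.
Read '0': {q0, q1, q2, q4, q6} → {q0, q1, q2, q4, q6}.
Read '1': {q0, q1, q2, q4, q6} → {q0, q1, q2, q5, q6}.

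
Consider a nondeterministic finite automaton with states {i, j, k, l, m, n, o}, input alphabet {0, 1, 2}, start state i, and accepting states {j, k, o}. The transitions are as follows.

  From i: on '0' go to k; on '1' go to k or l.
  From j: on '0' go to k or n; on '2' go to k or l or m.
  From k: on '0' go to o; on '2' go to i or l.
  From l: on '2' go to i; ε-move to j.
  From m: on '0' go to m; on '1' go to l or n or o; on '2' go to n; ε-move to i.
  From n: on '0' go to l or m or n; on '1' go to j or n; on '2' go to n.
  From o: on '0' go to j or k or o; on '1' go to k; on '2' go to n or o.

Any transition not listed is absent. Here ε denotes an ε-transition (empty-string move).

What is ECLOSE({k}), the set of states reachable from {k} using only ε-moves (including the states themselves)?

{k}

Begin with {k}.
No ε-moves leave this set, so the closure equals the set itself.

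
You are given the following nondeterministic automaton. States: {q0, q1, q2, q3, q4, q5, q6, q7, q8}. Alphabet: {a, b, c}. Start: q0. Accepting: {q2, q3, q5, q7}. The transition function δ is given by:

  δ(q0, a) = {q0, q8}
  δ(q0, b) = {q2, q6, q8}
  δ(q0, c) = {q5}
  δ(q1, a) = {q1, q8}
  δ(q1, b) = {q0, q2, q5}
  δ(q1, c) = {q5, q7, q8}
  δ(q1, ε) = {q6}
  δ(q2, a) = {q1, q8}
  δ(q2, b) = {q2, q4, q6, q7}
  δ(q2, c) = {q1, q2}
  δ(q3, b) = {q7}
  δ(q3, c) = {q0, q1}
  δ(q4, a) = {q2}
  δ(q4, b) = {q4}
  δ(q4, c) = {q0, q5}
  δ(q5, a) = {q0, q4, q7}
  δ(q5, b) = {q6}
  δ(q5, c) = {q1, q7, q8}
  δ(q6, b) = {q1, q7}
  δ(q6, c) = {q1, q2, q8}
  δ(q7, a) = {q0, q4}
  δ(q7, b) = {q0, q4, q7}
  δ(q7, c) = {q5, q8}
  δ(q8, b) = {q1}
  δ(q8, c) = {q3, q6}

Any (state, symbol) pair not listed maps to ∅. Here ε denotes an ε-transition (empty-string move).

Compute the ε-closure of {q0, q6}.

Begin with {q0, q6}.
No ε-moves leave this set, so the closure equals the set itself.

{q0, q6}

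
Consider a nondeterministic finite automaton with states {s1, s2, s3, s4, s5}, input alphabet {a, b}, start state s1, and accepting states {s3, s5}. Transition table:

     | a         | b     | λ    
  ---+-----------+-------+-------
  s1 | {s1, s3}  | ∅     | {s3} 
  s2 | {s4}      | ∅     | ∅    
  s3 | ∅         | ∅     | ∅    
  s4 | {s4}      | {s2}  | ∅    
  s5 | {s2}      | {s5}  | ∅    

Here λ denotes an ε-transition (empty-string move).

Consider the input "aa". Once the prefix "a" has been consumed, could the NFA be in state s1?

Yes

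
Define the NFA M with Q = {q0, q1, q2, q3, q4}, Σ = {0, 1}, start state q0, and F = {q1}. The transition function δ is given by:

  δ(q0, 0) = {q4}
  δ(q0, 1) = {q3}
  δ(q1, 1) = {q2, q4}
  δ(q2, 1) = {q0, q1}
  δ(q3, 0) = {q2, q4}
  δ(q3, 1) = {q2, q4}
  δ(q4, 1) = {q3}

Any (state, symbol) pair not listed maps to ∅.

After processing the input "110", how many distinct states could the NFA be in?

Start in {q0}.
Read '1': q0→{q3}; now {q3}.
Read '1': q3→{q2, q4}; now {q2, q4}.
Read '0': q2→∅, q4→∅; now ∅.
That set has 0 states.

0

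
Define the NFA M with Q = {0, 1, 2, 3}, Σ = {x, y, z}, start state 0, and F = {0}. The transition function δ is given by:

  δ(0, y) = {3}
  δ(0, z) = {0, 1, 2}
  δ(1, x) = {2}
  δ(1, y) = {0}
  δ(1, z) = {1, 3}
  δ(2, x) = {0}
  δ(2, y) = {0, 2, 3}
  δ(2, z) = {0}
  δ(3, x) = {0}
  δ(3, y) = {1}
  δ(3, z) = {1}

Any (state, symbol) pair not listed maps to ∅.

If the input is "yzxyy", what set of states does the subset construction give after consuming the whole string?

{0, 1, 2, 3}

Start in {0}.
Read 'y': {0} → {3}.
Read 'z': {3} → {1}.
Read 'x': {1} → {2}.
Read 'y': {2} → {0, 2, 3}.
Read 'y': {0, 2, 3} → {0, 1, 2, 3}.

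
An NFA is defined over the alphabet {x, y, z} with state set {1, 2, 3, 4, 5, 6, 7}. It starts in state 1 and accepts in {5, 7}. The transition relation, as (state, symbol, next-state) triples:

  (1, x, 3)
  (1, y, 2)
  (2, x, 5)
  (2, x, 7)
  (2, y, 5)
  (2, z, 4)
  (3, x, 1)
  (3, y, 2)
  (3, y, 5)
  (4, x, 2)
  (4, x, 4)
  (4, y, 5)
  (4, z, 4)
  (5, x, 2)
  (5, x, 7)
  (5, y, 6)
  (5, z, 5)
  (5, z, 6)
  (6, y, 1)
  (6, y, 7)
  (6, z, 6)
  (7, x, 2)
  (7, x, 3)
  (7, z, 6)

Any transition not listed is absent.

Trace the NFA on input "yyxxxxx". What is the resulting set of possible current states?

{1, 2, 3, 5, 7}

Start in {1}.
Read 'y': 1→{2}; now {2}.
Read 'y': 2→{5}; now {5}.
Read 'x': 5→{2, 7}; now {2, 7}.
Read 'x': 2→{5, 7}, 7→{2, 3}; now {2, 3, 5, 7}.
Read 'x': 2→{5, 7}, 3→{1}, 5→{2, 7}, 7→{2, 3}; now {1, 2, 3, 5, 7}.
Read 'x': 1→{3}, 2→{5, 7}, 3→{1}, 5→{2, 7}, 7→{2, 3}; now {1, 2, 3, 5, 7}.
Read 'x': 1→{3}, 2→{5, 7}, 3→{1}, 5→{2, 7}, 7→{2, 3}; now {1, 2, 3, 5, 7}.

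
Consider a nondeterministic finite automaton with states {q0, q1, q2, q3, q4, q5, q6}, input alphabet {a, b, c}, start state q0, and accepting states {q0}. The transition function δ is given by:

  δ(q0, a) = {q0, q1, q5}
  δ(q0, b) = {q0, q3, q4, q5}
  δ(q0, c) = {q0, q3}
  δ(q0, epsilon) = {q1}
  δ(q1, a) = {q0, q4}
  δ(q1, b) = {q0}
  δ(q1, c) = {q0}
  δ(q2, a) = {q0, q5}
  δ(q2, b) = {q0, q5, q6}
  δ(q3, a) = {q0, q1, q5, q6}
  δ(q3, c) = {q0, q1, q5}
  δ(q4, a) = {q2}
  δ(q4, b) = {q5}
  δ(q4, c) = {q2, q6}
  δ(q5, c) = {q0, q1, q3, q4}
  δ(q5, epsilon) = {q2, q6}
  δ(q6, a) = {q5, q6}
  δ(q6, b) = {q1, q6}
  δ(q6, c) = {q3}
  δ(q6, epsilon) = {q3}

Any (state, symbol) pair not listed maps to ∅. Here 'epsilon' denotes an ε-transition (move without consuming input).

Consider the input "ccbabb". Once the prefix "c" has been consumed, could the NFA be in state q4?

No

Start: ε-closure({q0}) = {q0, q1}.
Read 'c': q0→{q0, q3}, q1→{q0}; union {q0, q3}; ε-closure = {q0, q1, q3}.
State q4 is not in {q0, q1, q3}.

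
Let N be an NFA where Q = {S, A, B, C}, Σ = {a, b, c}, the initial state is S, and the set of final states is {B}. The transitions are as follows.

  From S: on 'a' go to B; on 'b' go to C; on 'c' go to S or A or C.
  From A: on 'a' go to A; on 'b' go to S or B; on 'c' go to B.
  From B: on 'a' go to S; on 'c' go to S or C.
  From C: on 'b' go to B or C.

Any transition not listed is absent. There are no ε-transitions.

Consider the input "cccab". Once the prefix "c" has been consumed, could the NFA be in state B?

No

Start in {S}.
Read 'c': {S} → {S, A, C}.
State B is not in {S, A, C}.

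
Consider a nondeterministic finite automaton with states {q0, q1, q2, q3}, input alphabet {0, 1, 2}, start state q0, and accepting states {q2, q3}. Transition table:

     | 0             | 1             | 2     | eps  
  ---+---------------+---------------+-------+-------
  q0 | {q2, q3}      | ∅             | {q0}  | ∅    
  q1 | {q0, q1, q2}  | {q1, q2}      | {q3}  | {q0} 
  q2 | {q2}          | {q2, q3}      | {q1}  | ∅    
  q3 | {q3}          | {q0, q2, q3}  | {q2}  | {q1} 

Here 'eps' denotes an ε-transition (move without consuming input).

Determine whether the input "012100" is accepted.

Start in {q0}.
Read '0': q0→{q2, q3}; union {q2, q3}; ε-closure = {q0, q1, q2, q3}.
Read '1': q0→∅, q1→{q1, q2}, q2→{q2, q3}, q3→{q0, q2, q3}; now {q0, q1, q2, q3}.
Read '2': q0→{q0}, q1→{q3}, q2→{q1}, q3→{q2}; now {q0, q1, q2, q3}.
Read '1': q0→∅, q1→{q1, q2}, q2→{q2, q3}, q3→{q0, q2, q3}; now {q0, q1, q2, q3}.
Read '0': q0→{q2, q3}, q1→{q0, q1, q2}, q2→{q2}, q3→{q3}; now {q0, q1, q2, q3}.
Read '0': q0→{q2, q3}, q1→{q0, q1, q2}, q2→{q2}, q3→{q3}; now {q0, q1, q2, q3}.
The final set {q0, q1, q2, q3} contains the accepting states q2, q3.

Yes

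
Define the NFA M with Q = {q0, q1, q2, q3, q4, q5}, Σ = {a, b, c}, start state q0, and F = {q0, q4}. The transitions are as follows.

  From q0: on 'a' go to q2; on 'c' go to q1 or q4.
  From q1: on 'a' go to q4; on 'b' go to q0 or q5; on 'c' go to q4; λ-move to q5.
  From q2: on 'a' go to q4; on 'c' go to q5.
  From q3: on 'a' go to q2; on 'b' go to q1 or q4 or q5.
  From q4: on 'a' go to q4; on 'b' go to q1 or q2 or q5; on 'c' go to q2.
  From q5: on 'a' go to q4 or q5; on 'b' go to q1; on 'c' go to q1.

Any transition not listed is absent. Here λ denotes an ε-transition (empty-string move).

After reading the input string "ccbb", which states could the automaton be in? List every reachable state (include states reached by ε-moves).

Start in {q0}.
Read 'c': q0→{q1, q4}; union {q1, q4}; ε-closure = {q1, q4, q5}.
Read 'c': q1→{q4}, q4→{q2}, q5→{q1}; union {q1, q2, q4}; ε-closure = {q1, q2, q4, q5}.
Read 'b': q1→{q0, q5}, q2→∅, q4→{q1, q2, q5}, q5→{q1}; now {q0, q1, q2, q5}.
Read 'b': q0→∅, q1→{q0, q5}, q2→∅, q5→{q1}; now {q0, q1, q5}.

{q0, q1, q5}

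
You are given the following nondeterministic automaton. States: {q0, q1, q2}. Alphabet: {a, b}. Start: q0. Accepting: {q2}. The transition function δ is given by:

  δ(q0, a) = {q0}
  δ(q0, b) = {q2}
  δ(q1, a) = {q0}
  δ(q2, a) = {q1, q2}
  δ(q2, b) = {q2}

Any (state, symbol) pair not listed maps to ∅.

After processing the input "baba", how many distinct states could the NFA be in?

Start in {q0}.
Read 'b': q0→{q2}; now {q2}.
Read 'a': q2→{q1, q2}; now {q1, q2}.
Read 'b': q1→∅, q2→{q2}; now {q2}.
Read 'a': q2→{q1, q2}; now {q1, q2}.
That set has 2 states.

2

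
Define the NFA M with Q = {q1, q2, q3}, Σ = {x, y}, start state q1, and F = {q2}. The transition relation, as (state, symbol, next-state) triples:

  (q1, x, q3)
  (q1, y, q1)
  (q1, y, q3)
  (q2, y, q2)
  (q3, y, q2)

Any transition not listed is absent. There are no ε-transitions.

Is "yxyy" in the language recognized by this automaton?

Yes

Start in {q1}.
Read 'y': q1→{q1, q3}; now {q1, q3}.
Read 'x': q1→{q3}, q3→∅; now {q3}.
Read 'y': q3→{q2}; now {q2}.
Read 'y': q2→{q2}; now {q2}.
The final set {q2} contains the accepting state q2.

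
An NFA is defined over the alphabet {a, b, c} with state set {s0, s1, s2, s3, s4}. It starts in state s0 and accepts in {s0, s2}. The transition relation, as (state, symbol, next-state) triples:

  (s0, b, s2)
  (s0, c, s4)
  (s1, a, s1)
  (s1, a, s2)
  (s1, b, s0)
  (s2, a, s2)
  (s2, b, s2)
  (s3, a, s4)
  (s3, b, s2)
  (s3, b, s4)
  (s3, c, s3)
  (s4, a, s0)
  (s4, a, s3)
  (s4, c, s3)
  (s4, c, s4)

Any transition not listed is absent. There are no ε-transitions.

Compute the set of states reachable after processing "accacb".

∅

Start in {s0}.
Read 'a': s0→∅; now ∅.
The set is empty and remains empty for the remaining 5 symbols.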